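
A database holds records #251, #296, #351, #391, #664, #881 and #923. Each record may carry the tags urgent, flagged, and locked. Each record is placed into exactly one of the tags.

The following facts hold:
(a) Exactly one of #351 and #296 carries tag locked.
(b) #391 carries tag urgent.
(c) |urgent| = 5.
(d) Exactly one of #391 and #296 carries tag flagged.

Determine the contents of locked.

locked = {#351}

From (b): #391 ∈ urgent.
(d) (exactly one): #296 ∈ flagged.
(a) (exactly one): #351 ∈ locked.
(c): only 5 candidates remain for urgent, so all are in.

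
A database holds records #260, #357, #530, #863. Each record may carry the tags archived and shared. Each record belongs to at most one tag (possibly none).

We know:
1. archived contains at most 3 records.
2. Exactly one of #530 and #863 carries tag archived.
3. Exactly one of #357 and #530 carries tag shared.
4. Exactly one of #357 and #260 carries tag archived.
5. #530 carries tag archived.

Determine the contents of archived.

From (5): #530 ∈ archived.
(2) (exactly one): #863 ∉ archived.
(3) (exactly one): #357 ∈ shared.
(4) (exactly one): #260 ∈ archived.

archived = {#260, #530}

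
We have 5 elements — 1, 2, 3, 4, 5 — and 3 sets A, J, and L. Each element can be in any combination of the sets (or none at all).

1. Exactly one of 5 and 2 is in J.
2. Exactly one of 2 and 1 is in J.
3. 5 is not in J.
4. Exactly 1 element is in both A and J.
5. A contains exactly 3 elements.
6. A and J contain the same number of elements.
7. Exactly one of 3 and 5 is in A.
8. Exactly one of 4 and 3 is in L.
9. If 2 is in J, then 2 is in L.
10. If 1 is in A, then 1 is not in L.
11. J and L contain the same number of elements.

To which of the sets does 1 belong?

1: A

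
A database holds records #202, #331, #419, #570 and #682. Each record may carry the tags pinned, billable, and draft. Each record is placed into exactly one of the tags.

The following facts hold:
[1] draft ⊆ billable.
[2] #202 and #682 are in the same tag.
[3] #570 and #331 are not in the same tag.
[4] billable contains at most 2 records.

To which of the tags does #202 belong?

#202: pinned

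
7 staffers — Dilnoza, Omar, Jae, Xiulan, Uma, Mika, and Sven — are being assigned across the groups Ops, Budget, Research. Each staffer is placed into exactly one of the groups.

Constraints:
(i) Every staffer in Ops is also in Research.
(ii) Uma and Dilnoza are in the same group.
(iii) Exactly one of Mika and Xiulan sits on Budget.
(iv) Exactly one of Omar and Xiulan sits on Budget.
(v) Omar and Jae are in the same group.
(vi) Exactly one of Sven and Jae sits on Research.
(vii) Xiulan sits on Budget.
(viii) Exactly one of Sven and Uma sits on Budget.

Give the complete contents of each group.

Ops = {}; Budget = {Sven, Xiulan}; Research = {Dilnoza, Jae, Mika, Omar, Uma}

From (vii): Xiulan ∈ Budget.
(iii) (exactly one): Mika ∉ Budget.
(iv) (exactly one): Omar ∉ Budget.
(v): Jae matches Omar: Jae ∉ Budget.
Suppose Dilnoza ∈ Ops: no assignment then satisfies all the clues, so Dilnoza ∉ Ops.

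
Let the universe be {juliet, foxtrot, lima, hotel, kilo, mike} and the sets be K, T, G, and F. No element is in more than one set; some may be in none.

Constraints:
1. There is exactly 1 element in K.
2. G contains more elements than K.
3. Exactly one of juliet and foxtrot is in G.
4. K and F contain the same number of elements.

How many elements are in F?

1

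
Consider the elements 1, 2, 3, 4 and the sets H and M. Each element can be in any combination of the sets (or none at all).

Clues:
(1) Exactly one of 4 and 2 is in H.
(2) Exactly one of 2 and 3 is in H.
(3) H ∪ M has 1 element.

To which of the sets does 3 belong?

3: none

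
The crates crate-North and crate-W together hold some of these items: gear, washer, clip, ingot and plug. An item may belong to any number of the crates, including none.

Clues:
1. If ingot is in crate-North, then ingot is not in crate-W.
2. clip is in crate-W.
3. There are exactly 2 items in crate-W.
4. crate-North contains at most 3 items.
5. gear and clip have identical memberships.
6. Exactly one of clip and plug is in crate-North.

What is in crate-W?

crate-W = {clip, gear}

From (2): clip ∈ crate-W.
(5): gear matches clip: gear ∈ crate-W.
(3): crate-W already has 2, so the rest are out.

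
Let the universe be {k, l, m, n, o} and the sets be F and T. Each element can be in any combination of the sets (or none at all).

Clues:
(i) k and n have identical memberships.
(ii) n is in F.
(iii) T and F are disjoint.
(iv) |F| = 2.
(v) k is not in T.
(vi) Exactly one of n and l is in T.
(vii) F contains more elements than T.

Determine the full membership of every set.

F = {k, n}; T = {l}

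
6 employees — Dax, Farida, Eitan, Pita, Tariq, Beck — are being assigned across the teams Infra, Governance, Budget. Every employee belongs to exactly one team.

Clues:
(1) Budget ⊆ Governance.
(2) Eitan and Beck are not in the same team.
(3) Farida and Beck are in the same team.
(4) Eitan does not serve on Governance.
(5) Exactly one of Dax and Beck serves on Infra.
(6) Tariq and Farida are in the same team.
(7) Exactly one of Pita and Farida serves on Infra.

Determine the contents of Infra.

Infra = {Dax, Eitan, Pita}

From (4): Eitan ∉ Governance.
(1) contrapositive: Eitan ∉ Budget.
Only one team left: Eitan ∈ Infra.
(2): Beck ∉ Infra.
(3): Farida matches Beck: Farida ∉ Infra.
(5) (exactly one): Dax ∈ Infra.
(6): Tariq matches Farida: Tariq ∉ Infra.
(7) (exactly one): Pita ∈ Infra.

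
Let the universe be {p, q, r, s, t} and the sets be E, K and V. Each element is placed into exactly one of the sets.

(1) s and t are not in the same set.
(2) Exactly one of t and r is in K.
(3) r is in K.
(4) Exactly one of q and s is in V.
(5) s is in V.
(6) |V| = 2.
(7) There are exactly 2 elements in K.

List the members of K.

From (3): r ∈ K.
From (5): s ∈ V.
(1): t ∉ V.
(2) (exactly one): t ∉ K.
(4) (exactly one): q ∉ V.
(6): only 2 candidates remain for V, so all are in.
(7): only 2 candidates remain for K, so all are in.
Only one set left: t ∈ E.

K = {q, r}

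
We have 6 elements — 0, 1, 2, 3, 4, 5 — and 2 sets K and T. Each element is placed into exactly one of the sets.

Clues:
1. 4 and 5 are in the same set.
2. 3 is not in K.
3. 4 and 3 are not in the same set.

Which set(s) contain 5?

5: K

From (2): 3 ∉ K.
Only one set left: 3 ∈ T.
(3): 4 ∉ T.
Only one set left: 4 ∈ K.
(1): 5 matches 4: 5 ∈ K.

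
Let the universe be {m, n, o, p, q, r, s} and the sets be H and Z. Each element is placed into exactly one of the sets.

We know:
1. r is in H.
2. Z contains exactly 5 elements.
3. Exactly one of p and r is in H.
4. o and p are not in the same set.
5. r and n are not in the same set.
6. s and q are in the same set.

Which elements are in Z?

Z = {m, n, p, q, s}

From (1): r ∈ H.
(3) (exactly one): p ∉ H.
(5): n ∉ H.
Only one set left: n ∈ Z.
Only one set left: p ∈ Z.
(4): o ∉ Z.
Only one set left: o ∈ H.
(2): only 5 candidates remain for Z, so all are in.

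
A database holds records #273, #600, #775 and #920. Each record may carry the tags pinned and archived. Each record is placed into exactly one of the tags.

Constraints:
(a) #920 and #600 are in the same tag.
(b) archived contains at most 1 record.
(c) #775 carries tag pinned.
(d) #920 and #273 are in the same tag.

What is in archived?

archived = {}

From (c): #775 ∈ pinned.
Suppose #273 ∈ archived: no assignment then satisfies all the clues, so #273 ∉ archived.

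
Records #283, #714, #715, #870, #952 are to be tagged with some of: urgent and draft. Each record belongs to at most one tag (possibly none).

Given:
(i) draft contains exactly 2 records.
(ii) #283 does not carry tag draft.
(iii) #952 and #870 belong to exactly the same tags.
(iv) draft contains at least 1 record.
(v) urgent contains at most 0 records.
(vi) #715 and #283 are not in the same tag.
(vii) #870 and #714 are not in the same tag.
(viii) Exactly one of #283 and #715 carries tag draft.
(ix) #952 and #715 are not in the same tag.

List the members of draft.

draft = {#714, #715}

From (ii): #283 ∉ draft.
(v): urgent already has 0, so the rest are out.
(viii) (exactly one): #715 ∈ draft.
(ix): #952 ∉ draft.
(iii): #870 matches #952: #870 ∉ draft.
(i): only 2 candidates remain for draft, so all are in.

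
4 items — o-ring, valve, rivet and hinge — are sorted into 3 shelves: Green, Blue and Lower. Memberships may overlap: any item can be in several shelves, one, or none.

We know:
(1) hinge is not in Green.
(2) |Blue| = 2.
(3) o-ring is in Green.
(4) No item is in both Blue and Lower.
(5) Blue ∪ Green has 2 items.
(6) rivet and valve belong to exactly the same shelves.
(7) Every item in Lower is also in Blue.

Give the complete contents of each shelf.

Green = {o-ring}; Blue = {hinge, o-ring}; Lower = {}

From (1): hinge ∉ Green.
From (3): o-ring ∈ Green.
Suppose o-ring ∉ Blue: no assignment then satisfies all the clues, so o-ring ∈ Blue.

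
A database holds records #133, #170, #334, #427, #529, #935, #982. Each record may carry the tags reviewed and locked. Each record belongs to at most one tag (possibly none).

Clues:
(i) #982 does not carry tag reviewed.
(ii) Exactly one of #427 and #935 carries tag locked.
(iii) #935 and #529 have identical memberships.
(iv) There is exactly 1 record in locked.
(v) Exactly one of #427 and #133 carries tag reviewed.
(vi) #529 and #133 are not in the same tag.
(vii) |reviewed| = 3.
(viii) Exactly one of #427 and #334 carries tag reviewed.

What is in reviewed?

reviewed = {#133, #170, #334}

From (i): #982 ∉ reviewed.
Suppose #133 ∉ reviewed: no assignment then satisfies all the clues, so #133 ∈ reviewed.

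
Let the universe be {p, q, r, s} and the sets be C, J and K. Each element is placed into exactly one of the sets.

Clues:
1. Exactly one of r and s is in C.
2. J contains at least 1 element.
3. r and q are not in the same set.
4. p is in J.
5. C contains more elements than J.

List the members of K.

K = {r}

From (4): p ∈ J.
Suppose q ∈ K: no assignment then satisfies all the clues, so q ∉ K.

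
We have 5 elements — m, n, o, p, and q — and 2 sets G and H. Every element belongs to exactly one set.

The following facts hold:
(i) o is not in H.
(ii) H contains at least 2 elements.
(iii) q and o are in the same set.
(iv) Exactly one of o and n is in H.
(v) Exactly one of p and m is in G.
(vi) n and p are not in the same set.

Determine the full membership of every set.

G = {o, p, q}; H = {m, n}

From (i): o ∉ H.
(iii): q matches o: q ∉ H.
(iv) (exactly one): n ∈ H.
(vi): p ∉ H.
Only one set left: o ∈ G.
Only one set left: p ∈ G.
Only one set left: q ∈ G.
(ii): only 2 candidates remain for H, so all are in.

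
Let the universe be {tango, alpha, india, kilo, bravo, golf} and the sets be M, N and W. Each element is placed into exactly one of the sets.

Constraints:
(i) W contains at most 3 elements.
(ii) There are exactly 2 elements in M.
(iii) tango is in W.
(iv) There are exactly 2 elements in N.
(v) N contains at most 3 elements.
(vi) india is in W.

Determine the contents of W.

W = {india, tango}

From (iii): tango ∈ W.
From (vi): india ∈ W.
Suppose alpha ∈ W: no assignment then satisfies all the clues, so alpha ∉ W.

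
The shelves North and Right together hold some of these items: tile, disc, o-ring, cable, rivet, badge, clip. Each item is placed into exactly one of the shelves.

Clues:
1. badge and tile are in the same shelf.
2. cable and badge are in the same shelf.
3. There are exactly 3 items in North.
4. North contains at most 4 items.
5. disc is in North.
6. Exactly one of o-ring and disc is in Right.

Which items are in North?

North = {clip, disc, rivet}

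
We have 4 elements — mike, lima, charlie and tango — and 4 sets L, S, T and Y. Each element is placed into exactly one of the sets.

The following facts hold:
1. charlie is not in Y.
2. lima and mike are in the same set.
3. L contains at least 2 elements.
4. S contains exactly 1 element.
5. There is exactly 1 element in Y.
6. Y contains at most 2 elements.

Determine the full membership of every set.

L = {lima, mike}; S = {charlie}; T = {}; Y = {tango}

From (1): charlie ∉ Y.
Suppose mike ∉ L: no assignment then satisfies all the clues, so mike ∈ L.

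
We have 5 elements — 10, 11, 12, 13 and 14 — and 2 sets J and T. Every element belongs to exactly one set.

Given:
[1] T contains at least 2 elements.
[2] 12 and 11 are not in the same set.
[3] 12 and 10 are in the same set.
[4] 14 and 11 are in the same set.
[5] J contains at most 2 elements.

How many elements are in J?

2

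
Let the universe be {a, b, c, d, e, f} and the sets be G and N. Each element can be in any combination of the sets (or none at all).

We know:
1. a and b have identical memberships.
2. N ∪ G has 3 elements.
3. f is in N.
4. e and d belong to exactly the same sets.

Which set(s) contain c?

c: none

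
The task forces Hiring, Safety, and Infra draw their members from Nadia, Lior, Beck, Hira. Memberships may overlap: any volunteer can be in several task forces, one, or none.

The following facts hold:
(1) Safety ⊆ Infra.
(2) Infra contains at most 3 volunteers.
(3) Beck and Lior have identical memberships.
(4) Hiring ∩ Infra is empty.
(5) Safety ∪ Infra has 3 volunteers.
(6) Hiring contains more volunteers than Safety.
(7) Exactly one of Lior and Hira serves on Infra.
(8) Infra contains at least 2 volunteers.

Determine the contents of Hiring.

Hiring = {Hira}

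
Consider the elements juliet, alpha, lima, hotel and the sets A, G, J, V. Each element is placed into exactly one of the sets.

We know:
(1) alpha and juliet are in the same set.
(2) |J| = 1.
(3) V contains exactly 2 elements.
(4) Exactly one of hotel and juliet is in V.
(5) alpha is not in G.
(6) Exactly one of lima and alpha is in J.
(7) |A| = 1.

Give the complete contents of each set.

A = {hotel}; G = {}; J = {lima}; V = {alpha, juliet}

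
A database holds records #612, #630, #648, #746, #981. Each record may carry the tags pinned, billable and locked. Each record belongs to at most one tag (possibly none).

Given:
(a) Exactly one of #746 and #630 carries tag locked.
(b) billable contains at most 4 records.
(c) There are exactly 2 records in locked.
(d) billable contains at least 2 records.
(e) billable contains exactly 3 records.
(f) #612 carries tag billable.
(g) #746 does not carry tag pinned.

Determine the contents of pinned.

pinned = {}

From (f): #612 ∈ billable.
From (g): #746 ∉ pinned.
Suppose #630 ∈ pinned: no assignment then satisfies all the clues, so #630 ∉ pinned.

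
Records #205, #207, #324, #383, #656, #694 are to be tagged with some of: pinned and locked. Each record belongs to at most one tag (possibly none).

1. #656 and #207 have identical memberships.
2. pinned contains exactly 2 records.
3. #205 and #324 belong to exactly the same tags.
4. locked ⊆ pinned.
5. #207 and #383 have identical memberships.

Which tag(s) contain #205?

#205: pinned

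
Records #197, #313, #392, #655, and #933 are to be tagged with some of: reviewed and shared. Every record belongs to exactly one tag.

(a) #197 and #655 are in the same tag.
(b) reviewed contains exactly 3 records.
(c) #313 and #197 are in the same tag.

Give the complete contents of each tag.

reviewed = {#197, #313, #655}; shared = {#392, #933}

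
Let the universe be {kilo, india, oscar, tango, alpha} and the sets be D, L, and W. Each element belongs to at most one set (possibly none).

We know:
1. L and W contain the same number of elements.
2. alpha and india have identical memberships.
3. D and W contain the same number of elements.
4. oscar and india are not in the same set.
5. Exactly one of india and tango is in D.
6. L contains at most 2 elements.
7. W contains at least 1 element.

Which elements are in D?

D = {tango}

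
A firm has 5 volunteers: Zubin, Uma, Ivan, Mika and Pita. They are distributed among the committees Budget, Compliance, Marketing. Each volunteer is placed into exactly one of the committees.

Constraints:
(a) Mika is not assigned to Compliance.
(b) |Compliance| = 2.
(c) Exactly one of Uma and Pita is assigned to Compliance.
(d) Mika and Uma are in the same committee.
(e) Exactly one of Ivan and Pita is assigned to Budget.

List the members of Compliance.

Compliance = {Pita, Zubin}

From (a): Mika ∉ Compliance.
(d): Uma matches Mika: Uma ∉ Compliance.
(c) (exactly one): Pita ∈ Compliance.
(e) (exactly one): Ivan ∈ Budget.
(b): only 2 candidates remain for Compliance, so all are in.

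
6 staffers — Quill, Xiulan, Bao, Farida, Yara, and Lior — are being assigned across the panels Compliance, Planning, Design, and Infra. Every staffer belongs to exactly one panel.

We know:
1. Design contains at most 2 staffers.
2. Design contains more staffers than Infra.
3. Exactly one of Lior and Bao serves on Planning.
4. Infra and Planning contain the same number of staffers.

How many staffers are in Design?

2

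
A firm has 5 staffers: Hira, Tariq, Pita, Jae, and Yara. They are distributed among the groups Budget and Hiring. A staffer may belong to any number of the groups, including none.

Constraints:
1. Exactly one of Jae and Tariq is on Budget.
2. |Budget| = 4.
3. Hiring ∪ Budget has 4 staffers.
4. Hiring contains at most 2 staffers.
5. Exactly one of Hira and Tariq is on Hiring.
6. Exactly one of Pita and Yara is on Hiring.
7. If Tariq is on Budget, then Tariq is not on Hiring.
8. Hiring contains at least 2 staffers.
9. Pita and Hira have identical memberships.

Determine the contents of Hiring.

Hiring = {Hira, Pita}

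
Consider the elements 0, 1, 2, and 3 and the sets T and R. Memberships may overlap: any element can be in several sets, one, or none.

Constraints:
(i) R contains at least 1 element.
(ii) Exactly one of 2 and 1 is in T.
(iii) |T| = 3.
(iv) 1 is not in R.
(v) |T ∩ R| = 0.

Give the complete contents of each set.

T = {0, 1, 3}; R = {2}

From (iv): 1 ∉ R.
Suppose 0 ∉ T: no assignment then satisfies all the clues, so 0 ∈ T.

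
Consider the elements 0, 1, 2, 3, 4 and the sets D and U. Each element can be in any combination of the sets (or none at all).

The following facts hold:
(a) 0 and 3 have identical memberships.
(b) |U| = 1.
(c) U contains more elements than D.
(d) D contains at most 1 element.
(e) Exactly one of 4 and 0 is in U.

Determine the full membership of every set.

D = {}; U = {4}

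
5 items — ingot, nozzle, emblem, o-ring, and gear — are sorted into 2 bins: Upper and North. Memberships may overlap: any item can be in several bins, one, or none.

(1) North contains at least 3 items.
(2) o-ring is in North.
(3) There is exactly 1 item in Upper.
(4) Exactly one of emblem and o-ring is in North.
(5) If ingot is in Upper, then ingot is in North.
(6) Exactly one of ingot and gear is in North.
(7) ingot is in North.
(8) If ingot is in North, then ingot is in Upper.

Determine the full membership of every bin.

Upper = {ingot}; North = {ingot, nozzle, o-ring}

From (2): o-ring ∈ North.
From (7): ingot ∈ North.
(4) (exactly one): emblem ∉ North.
(6) (exactly one): gear ∉ North.
(8): ingot ∈ Upper.
(1): only 3 candidates remain for North, so all are in.
(3): Upper already has 1, so the rest are out.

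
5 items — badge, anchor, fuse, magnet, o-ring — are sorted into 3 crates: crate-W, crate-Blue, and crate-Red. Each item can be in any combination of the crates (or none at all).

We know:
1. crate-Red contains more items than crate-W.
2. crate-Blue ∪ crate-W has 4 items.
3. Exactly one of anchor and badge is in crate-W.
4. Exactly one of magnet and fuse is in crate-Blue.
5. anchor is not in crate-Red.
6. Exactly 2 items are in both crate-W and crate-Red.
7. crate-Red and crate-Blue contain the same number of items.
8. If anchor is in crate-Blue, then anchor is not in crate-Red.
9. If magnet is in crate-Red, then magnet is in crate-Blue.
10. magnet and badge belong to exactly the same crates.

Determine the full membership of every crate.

crate-W = {badge, magnet}; crate-Blue = {anchor, badge, magnet, o-ring}; crate-Red = {badge, fuse, magnet, o-ring}

From (5): anchor ∉ crate-Red.
Suppose badge ∉ crate-W: no assignment then satisfies all the clues, so badge ∈ crate-W.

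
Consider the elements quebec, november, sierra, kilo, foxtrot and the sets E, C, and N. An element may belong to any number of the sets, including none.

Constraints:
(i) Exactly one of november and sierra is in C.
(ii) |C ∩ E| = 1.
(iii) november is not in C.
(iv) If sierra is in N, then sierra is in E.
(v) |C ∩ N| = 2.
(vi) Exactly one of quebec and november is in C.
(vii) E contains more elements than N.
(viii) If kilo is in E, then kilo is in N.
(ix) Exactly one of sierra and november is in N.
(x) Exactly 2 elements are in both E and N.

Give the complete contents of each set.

E = {foxtrot, kilo, november, sierra}; C = {quebec, sierra}; N = {kilo, quebec, sierra}

From (iii): november ∉ C.
(i) (exactly one): sierra ∈ C.
(vi) (exactly one): quebec ∈ C.
Suppose quebec ∈ E: no assignment then satisfies all the clues, so quebec ∉ E.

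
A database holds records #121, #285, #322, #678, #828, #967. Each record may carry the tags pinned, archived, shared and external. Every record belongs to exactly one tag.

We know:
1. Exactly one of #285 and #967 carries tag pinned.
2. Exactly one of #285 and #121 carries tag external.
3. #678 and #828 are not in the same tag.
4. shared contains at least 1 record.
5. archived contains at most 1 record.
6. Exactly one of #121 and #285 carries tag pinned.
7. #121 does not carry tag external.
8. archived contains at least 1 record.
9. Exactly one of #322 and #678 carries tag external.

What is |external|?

2

From (7): #121 ∉ external.
(2) (exactly one): #285 ∈ external.
(6) (exactly one): #121 ∈ pinned.
(1) (exactly one): #967 ∈ pinned.
Suppose #322 ∈ pinned: no assignment then satisfies all the clues, so #322 ∉ pinned.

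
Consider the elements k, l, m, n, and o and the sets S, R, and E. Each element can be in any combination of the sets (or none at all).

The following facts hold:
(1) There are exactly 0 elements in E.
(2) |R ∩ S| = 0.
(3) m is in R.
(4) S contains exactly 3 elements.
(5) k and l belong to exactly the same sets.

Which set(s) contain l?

l: S

From (3): m ∈ R.
(1): E already has 0, so the rest are out.
Suppose l ∉ S: no assignment then satisfies all the clues, so l ∈ S.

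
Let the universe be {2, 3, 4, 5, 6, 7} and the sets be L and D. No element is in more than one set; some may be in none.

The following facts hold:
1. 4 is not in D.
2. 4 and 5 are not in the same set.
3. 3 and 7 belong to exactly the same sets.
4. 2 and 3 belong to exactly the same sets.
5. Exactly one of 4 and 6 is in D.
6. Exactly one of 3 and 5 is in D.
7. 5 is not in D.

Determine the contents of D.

From (1): 4 ∉ D.
From (7): 5 ∉ D.
(5) (exactly one): 6 ∈ D.
(6) (exactly one): 3 ∈ D.
(3): 7 matches 3: 7 ∉ L.
(3): 7 matches 3: 7 ∈ D.
(4): 2 matches 3: 2 ∉ L.
(4): 2 matches 3: 2 ∈ D.

D = {2, 3, 6, 7}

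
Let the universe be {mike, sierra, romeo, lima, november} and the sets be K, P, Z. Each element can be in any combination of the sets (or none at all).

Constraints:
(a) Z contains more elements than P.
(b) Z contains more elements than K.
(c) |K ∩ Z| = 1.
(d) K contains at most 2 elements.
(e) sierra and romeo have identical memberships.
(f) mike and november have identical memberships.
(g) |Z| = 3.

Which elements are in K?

K = {lima}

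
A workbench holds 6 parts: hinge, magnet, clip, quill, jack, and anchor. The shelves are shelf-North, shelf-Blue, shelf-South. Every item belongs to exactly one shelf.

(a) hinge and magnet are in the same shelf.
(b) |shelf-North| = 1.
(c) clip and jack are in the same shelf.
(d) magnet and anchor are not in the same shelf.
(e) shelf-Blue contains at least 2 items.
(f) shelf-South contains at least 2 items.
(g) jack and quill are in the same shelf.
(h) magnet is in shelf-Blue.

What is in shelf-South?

shelf-South = {clip, jack, quill}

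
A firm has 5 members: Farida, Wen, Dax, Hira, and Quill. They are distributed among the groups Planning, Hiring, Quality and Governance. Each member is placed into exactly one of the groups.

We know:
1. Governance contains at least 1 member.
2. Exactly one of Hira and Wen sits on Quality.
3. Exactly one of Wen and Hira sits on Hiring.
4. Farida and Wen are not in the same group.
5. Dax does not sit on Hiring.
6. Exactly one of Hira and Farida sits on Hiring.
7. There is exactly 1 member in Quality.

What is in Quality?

Quality = {Wen}

From (5): Dax ∉ Hiring.
Suppose Farida ∈ Quality: no assignment then satisfies all the clues, so Farida ∉ Quality.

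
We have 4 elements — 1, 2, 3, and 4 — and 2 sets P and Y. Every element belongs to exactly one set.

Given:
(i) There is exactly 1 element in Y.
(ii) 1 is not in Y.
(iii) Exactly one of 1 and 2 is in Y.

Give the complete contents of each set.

P = {1, 3, 4}; Y = {2}

From (ii): 1 ∉ Y.
(iii) (exactly one): 2 ∈ Y.
Only one set left: 1 ∈ P.
(i): Y already has 1, so the rest are out.
Only one set left: 3 ∈ P.
Only one set left: 4 ∈ P.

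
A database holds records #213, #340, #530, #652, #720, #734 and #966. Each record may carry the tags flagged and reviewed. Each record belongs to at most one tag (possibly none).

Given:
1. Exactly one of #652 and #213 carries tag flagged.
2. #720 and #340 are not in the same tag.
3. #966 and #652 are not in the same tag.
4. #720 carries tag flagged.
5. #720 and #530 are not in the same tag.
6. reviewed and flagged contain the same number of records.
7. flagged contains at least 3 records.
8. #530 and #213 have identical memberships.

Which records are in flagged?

flagged = {#652, #720, #734}

From (4): #720 ∈ flagged.
(2): #340 ∉ flagged.
(5): #530 ∉ flagged.
(8): #213 matches #530: #213 ∉ flagged.
(1) (exactly one): #652 ∈ flagged.
(3): #966 ∉ flagged.
(7): only 3 candidates remain for flagged, so all are in.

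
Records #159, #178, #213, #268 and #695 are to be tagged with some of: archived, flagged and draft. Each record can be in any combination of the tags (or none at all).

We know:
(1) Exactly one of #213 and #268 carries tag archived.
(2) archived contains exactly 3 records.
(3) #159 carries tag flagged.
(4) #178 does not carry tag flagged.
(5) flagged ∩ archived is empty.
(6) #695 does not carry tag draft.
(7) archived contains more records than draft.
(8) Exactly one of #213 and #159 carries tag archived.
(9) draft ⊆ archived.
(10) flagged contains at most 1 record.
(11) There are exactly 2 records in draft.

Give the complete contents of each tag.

archived = {#178, #213, #695}; flagged = {#159}; draft = {#178, #213}

From (3): #159 ∈ flagged.
From (4): #178 ∉ flagged.
From (6): #695 ∉ draft.
(5) (disjoint): #159 ∉ archived.
(8) (exactly one): #213 ∈ archived.
(9) contrapositive: #159 ∉ draft.
(10): flagged already has 1, so the rest are out.
(1) (exactly one): #268 ∉ archived.
(2): only 3 candidates remain for archived, so all are in.
(9) contrapositive: #268 ∉ draft.
(11): only 2 candidates remain for draft, so all are in.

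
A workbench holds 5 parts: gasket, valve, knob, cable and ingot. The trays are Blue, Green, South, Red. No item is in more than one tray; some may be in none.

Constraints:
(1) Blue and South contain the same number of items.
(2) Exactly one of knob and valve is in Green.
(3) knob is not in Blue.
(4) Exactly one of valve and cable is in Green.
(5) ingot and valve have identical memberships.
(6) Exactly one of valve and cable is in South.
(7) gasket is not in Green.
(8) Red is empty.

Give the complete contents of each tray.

Blue = {gasket}; Green = {ingot, valve}; South = {cable}; Red = {}

From (3): knob ∉ Blue.
From (7): gasket ∉ Green.
(8): Red already has 0, so the rest are out.
Suppose gasket ∉ Blue: no assignment then satisfies all the clues, so gasket ∈ Blue.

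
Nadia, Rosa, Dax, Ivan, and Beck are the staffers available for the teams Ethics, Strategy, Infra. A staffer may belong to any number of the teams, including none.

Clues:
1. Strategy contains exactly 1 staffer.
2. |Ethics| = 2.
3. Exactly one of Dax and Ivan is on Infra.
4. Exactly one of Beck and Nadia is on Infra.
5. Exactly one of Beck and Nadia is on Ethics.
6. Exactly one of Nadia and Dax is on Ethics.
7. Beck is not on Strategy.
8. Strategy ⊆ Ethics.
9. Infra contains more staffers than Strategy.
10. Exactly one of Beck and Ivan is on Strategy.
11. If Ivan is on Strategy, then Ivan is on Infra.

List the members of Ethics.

Ethics = {Ivan, Nadia}

From (7): Beck ∉ Strategy.
(10) (exactly one): Ivan ∈ Strategy.
(11): Ivan ∈ Infra.
(1): Strategy already has 1, so the rest are out.
(3) (exactly one): Dax ∉ Infra.
(8) with Ivan ∈ Strategy: Ivan ∈ Ethics.
Suppose Nadia ∉ Ethics: no assignment then satisfies all the clues, so Nadia ∈ Ethics.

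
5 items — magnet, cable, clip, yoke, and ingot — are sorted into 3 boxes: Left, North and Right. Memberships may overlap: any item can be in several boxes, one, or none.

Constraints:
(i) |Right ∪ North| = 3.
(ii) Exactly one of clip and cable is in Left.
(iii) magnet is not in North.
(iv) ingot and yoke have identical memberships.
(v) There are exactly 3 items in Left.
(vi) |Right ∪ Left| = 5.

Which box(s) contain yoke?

yoke: Left

From (iii): magnet ∉ North.
Suppose yoke ∉ Left: no assignment then satisfies all the clues, so yoke ∈ Left.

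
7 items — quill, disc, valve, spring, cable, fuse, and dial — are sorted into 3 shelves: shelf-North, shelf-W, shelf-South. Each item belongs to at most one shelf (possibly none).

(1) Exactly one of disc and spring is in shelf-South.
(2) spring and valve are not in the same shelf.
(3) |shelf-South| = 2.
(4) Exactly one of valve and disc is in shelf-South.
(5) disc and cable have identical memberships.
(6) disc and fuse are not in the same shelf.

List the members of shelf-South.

shelf-South = {cable, disc}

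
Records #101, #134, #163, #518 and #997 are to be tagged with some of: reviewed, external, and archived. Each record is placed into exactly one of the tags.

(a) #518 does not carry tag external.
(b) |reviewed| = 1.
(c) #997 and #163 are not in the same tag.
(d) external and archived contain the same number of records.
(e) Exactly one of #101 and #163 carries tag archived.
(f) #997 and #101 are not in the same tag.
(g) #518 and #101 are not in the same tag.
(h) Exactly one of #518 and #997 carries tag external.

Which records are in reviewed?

reviewed = {#101}

From (a): #518 ∉ external.
(h) (exactly one): #997 ∈ external.
(c): #163 ∉ external.
(f): #101 ∉ external.
Suppose #101 ∉ reviewed: no assignment then satisfies all the clues, so #101 ∈ reviewed.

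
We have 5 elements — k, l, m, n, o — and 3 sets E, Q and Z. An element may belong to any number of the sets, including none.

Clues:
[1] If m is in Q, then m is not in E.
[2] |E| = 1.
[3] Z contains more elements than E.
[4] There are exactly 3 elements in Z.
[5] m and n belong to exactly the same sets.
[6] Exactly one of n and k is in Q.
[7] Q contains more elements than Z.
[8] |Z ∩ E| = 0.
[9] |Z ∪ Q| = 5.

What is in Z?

Z = {k, m, n}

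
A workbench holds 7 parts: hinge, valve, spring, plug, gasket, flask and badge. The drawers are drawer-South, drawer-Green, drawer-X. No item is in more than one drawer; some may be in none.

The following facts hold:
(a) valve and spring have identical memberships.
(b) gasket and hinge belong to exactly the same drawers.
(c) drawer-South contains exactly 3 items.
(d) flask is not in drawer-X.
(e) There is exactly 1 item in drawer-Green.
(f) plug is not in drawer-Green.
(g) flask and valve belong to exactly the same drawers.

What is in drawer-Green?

drawer-Green = {badge}

From (d): flask ∉ drawer-X.
From (f): plug ∉ drawer-Green.
(g): valve matches flask: valve ∉ drawer-X.
(a): spring matches valve: spring ∉ drawer-X.
Suppose hinge ∈ drawer-Green: no assignment then satisfies all the clues, so hinge ∉ drawer-Green.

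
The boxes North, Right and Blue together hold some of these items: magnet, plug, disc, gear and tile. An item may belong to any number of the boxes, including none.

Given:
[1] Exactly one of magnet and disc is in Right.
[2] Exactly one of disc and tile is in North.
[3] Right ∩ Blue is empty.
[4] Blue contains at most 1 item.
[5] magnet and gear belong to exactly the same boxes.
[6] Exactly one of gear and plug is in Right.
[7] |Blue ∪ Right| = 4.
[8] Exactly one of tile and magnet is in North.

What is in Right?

Right = {gear, magnet, tile}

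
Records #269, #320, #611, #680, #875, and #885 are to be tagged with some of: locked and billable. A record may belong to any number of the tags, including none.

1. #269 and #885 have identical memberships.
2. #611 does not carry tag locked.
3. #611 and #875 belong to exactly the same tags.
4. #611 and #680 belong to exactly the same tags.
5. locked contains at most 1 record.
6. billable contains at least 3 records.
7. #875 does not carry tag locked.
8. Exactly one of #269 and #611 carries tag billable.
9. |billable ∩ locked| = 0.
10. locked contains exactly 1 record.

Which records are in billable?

billable = {#611, #680, #875}

From (2): #611 ∉ locked.
From (7): #875 ∉ locked.
(4): #680 matches #611: #680 ∉ locked.
Suppose #269 ∈ billable: no assignment then satisfies all the clues, so #269 ∉ billable.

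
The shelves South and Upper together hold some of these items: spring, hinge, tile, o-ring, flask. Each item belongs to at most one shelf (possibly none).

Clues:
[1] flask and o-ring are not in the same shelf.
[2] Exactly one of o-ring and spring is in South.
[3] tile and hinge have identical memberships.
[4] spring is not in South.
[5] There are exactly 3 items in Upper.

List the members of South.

South = {o-ring}

From (4): spring ∉ South.
(2) (exactly one): o-ring ∈ South.
(1): flask ∉ South.
Suppose hinge ∈ South: no assignment then satisfies all the clues, so hinge ∉ South.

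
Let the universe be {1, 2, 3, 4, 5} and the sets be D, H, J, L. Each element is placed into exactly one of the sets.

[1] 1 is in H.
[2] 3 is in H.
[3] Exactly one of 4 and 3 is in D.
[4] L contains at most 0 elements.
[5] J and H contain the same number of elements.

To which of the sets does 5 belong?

5: J

From (1): 1 ∈ H.
From (2): 3 ∈ H.
(3) (exactly one): 4 ∈ D.
(4): L already has 0, so the rest are out.
Suppose 5 ∈ D: no assignment then satisfies all the clues, so 5 ∉ D.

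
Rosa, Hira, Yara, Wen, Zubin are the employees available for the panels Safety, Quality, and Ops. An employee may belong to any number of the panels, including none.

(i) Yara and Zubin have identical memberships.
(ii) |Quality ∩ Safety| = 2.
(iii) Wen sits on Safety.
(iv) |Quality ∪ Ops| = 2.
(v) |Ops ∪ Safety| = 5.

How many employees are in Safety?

From (iii): Wen ∈ Safety.
Suppose Rosa ∉ Safety: no assignment then satisfies all the clues, so Rosa ∈ Safety.

5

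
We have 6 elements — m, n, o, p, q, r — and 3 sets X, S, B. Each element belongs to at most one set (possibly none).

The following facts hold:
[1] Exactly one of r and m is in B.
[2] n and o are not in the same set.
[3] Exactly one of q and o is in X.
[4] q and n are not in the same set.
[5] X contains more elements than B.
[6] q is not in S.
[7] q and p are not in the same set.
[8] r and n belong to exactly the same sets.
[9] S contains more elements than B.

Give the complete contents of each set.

X = {o, p}; S = {n, r}; B = {m}

From (6): q ∉ S.
Suppose m ∈ X: no assignment then satisfies all the clues, so m ∉ X.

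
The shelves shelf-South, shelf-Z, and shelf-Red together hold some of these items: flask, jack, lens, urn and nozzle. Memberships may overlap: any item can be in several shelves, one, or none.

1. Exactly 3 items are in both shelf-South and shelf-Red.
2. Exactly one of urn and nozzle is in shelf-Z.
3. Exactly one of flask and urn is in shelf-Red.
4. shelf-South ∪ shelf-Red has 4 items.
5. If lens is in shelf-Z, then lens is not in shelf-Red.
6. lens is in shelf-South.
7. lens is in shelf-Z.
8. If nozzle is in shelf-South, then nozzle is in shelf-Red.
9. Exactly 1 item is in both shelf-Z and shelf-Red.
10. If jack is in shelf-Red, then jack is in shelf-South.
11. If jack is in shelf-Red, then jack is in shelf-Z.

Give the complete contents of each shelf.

shelf-South = {flask, jack, lens, nozzle}; shelf-Z = {jack, lens, urn}; shelf-Red = {flask, jack, nozzle}

From (6): lens ∈ shelf-South.
From (7): lens ∈ shelf-Z.
(5): lens ∉ shelf-Red.
Suppose flask ∉ shelf-South: no assignment then satisfies all the clues, so flask ∈ shelf-South.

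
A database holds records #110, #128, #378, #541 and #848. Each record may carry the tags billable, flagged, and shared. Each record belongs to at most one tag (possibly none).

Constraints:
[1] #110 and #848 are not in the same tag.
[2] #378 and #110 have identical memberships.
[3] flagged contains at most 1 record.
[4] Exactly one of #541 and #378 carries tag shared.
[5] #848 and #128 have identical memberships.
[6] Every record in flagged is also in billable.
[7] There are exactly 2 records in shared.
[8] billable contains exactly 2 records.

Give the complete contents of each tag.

billable = {#128, #848}; flagged = {}; shared = {#110, #378}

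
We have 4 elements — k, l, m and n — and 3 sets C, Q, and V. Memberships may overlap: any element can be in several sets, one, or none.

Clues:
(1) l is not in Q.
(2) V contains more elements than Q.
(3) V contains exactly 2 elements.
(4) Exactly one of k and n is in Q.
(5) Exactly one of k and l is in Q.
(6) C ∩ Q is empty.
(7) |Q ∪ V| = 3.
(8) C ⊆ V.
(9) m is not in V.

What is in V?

V = {l, n}

From (1): l ∉ Q.
From (9): m ∉ V.
(5) (exactly one): k ∈ Q.
(6) (disjoint): k ∉ C.
(8) contrapositive: m ∉ C.
(4) (exactly one): n ∉ Q.
Suppose k ∈ V: no assignment then satisfies all the clues, so k ∉ V.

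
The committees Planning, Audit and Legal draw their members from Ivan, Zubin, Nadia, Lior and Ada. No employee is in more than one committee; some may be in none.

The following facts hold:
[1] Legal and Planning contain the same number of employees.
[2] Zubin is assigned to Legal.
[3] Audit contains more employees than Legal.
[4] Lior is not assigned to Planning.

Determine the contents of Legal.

Legal = {Zubin}

From (2): Zubin ∈ Legal.
From (4): Lior ∉ Planning.
Suppose Ivan ∈ Legal: no assignment then satisfies all the clues, so Ivan ∉ Legal.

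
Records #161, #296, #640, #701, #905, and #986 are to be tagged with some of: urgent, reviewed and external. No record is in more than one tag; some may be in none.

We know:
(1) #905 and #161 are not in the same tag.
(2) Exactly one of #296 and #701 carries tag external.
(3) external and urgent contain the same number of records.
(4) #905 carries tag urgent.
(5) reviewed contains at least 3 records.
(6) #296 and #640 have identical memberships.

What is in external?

external = {#701}

From (4): #905 ∈ urgent.
(1): #161 ∉ urgent.
Suppose #161 ∈ external: no assignment then satisfies all the clues, so #161 ∉ external.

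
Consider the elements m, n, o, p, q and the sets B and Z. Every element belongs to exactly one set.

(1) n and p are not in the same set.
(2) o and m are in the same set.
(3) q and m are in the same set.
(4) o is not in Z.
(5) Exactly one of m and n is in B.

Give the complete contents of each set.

B = {m, o, p, q}; Z = {n}

From (4): o ∉ Z.
(2): m matches o: m ∉ Z.
(3): q matches m: q ∉ Z.
Only one set left: m ∈ B.
Only one set left: o ∈ B.
Only one set left: q ∈ B.
(5) (exactly one): n ∉ B.
Only one set left: n ∈ Z.
(1): p ∉ Z.
Only one set left: p ∈ B.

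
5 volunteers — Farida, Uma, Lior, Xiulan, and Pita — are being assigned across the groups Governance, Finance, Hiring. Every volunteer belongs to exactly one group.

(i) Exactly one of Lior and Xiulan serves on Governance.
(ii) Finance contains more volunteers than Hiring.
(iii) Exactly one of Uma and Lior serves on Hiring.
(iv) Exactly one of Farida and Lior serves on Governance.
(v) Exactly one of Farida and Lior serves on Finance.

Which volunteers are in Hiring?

Hiring = {Uma}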